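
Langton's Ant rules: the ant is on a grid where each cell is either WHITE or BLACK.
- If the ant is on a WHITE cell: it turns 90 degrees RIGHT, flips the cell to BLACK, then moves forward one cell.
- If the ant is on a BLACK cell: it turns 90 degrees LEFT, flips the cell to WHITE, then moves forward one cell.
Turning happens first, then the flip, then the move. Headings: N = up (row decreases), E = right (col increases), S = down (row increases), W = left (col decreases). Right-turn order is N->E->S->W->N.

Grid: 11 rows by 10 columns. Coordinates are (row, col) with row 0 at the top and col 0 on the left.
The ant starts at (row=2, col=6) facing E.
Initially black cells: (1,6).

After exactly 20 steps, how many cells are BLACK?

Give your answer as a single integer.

Step 1: on WHITE (2,6): turn R to S, flip to black, move to (3,6). |black|=2
Step 2: on WHITE (3,6): turn R to W, flip to black, move to (3,5). |black|=3
Step 3: on WHITE (3,5): turn R to N, flip to black, move to (2,5). |black|=4
Step 4: on WHITE (2,5): turn R to E, flip to black, move to (2,6). |black|=5
Step 5: on BLACK (2,6): turn L to N, flip to white, move to (1,6). |black|=4
Step 6: on BLACK (1,6): turn L to W, flip to white, move to (1,5). |black|=3
Step 7: on WHITE (1,5): turn R to N, flip to black, move to (0,5). |black|=4
Step 8: on WHITE (0,5): turn R to E, flip to black, move to (0,6). |black|=5
Step 9: on WHITE (0,6): turn R to S, flip to black, move to (1,6). |black|=6
Step 10: on WHITE (1,6): turn R to W, flip to black, move to (1,5). |black|=7
Step 11: on BLACK (1,5): turn L to S, flip to white, move to (2,5). |black|=6
Step 12: on BLACK (2,5): turn L to E, flip to white, move to (2,6). |black|=5
Step 13: on WHITE (2,6): turn R to S, flip to black, move to (3,6). |black|=6
Step 14: on BLACK (3,6): turn L to E, flip to white, move to (3,7). |black|=5
Step 15: on WHITE (3,7): turn R to S, flip to black, move to (4,7). |black|=6
Step 16: on WHITE (4,7): turn R to W, flip to black, move to (4,6). |black|=7
Step 17: on WHITE (4,6): turn R to N, flip to black, move to (3,6). |black|=8
Step 18: on WHITE (3,6): turn R to E, flip to black, move to (3,7). |black|=9
Step 19: on BLACK (3,7): turn L to N, flip to white, move to (2,7). |black|=8
Step 20: on WHITE (2,7): turn R to E, flip to black, move to (2,8). |black|=9

Answer: 9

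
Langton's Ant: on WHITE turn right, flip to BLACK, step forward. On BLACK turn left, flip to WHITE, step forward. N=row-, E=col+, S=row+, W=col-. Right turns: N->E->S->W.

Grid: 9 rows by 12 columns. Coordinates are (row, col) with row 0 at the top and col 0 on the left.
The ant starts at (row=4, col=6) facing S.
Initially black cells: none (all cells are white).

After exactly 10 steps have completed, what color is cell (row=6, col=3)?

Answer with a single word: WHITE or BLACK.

Answer: WHITE

Derivation:
Step 1: on WHITE (4,6): turn R to W, flip to black, move to (4,5). |black|=1
Step 2: on WHITE (4,5): turn R to N, flip to black, move to (3,5). |black|=2
Step 3: on WHITE (3,5): turn R to E, flip to black, move to (3,6). |black|=3
Step 4: on WHITE (3,6): turn R to S, flip to black, move to (4,6). |black|=4
Step 5: on BLACK (4,6): turn L to E, flip to white, move to (4,7). |black|=3
Step 6: on WHITE (4,7): turn R to S, flip to black, move to (5,7). |black|=4
Step 7: on WHITE (5,7): turn R to W, flip to black, move to (5,6). |black|=5
Step 8: on WHITE (5,6): turn R to N, flip to black, move to (4,6). |black|=6
Step 9: on WHITE (4,6): turn R to E, flip to black, move to (4,7). |black|=7
Step 10: on BLACK (4,7): turn L to N, flip to white, move to (3,7). |black|=6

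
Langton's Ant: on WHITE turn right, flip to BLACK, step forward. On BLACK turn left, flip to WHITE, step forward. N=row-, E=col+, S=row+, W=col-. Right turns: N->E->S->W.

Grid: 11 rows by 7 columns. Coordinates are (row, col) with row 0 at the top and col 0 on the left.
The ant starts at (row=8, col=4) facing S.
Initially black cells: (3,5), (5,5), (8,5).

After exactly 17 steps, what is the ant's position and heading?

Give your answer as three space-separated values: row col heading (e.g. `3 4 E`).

Step 1: on WHITE (8,4): turn R to W, flip to black, move to (8,3). |black|=4
Step 2: on WHITE (8,3): turn R to N, flip to black, move to (7,3). |black|=5
Step 3: on WHITE (7,3): turn R to E, flip to black, move to (7,4). |black|=6
Step 4: on WHITE (7,4): turn R to S, flip to black, move to (8,4). |black|=7
Step 5: on BLACK (8,4): turn L to E, flip to white, move to (8,5). |black|=6
Step 6: on BLACK (8,5): turn L to N, flip to white, move to (7,5). |black|=5
Step 7: on WHITE (7,5): turn R to E, flip to black, move to (7,6). |black|=6
Step 8: on WHITE (7,6): turn R to S, flip to black, move to (8,6). |black|=7
Step 9: on WHITE (8,6): turn R to W, flip to black, move to (8,5). |black|=8
Step 10: on WHITE (8,5): turn R to N, flip to black, move to (7,5). |black|=9
Step 11: on BLACK (7,5): turn L to W, flip to white, move to (7,4). |black|=8
Step 12: on BLACK (7,4): turn L to S, flip to white, move to (8,4). |black|=7
Step 13: on WHITE (8,4): turn R to W, flip to black, move to (8,3). |black|=8
Step 14: on BLACK (8,3): turn L to S, flip to white, move to (9,3). |black|=7
Step 15: on WHITE (9,3): turn R to W, flip to black, move to (9,2). |black|=8
Step 16: on WHITE (9,2): turn R to N, flip to black, move to (8,2). |black|=9
Step 17: on WHITE (8,2): turn R to E, flip to black, move to (8,3). |black|=10

Answer: 8 3 E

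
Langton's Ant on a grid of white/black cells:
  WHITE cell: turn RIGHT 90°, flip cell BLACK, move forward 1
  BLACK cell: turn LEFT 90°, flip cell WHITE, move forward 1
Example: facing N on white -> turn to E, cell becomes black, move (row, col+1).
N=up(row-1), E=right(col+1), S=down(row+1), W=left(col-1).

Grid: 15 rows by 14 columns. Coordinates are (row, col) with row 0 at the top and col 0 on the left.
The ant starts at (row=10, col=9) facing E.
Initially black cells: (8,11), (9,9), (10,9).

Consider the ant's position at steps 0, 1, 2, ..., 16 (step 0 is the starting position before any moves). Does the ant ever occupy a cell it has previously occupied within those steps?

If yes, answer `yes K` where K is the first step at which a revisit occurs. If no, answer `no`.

Answer: yes 5

Derivation:
Step 1: on BLACK (10,9): turn L to N, flip to white, move to (9,9). |black|=2 — new cell
Step 2: on BLACK (9,9): turn L to W, flip to white, move to (9,8). |black|=1 — new cell
Step 3: on WHITE (9,8): turn R to N, flip to black, move to (8,8). |black|=2 — new cell
Step 4: on WHITE (8,8): turn R to E, flip to black, move to (8,9). |black|=3 — new cell
Step 5: on WHITE (8,9): turn R to S, flip to black, move to (9,9). |black|=4 — REVISIT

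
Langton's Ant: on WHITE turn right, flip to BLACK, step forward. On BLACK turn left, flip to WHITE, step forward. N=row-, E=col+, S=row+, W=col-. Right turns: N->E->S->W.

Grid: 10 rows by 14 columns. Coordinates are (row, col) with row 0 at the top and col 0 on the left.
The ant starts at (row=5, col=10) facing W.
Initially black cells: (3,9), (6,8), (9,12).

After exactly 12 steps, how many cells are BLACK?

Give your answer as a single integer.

Answer: 11

Derivation:
Step 1: on WHITE (5,10): turn R to N, flip to black, move to (4,10). |black|=4
Step 2: on WHITE (4,10): turn R to E, flip to black, move to (4,11). |black|=5
Step 3: on WHITE (4,11): turn R to S, flip to black, move to (5,11). |black|=6
Step 4: on WHITE (5,11): turn R to W, flip to black, move to (5,10). |black|=7
Step 5: on BLACK (5,10): turn L to S, flip to white, move to (6,10). |black|=6
Step 6: on WHITE (6,10): turn R to W, flip to black, move to (6,9). |black|=7
Step 7: on WHITE (6,9): turn R to N, flip to black, move to (5,9). |black|=8
Step 8: on WHITE (5,9): turn R to E, flip to black, move to (5,10). |black|=9
Step 9: on WHITE (5,10): turn R to S, flip to black, move to (6,10). |black|=10
Step 10: on BLACK (6,10): turn L to E, flip to white, move to (6,11). |black|=9
Step 11: on WHITE (6,11): turn R to S, flip to black, move to (7,11). |black|=10
Step 12: on WHITE (7,11): turn R to W, flip to black, move to (7,10). |black|=11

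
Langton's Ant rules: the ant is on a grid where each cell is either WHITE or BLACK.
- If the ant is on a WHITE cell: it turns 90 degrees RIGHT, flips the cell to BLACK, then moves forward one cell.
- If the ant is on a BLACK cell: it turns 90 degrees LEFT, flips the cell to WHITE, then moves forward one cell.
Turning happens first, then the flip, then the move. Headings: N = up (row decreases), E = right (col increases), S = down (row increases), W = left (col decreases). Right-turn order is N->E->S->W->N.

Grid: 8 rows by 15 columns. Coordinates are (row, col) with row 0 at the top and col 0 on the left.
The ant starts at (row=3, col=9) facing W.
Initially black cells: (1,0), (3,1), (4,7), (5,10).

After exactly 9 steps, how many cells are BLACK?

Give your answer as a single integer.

Answer: 11

Derivation:
Step 1: on WHITE (3,9): turn R to N, flip to black, move to (2,9). |black|=5
Step 2: on WHITE (2,9): turn R to E, flip to black, move to (2,10). |black|=6
Step 3: on WHITE (2,10): turn R to S, flip to black, move to (3,10). |black|=7
Step 4: on WHITE (3,10): turn R to W, flip to black, move to (3,9). |black|=8
Step 5: on BLACK (3,9): turn L to S, flip to white, move to (4,9). |black|=7
Step 6: on WHITE (4,9): turn R to W, flip to black, move to (4,8). |black|=8
Step 7: on WHITE (4,8): turn R to N, flip to black, move to (3,8). |black|=9
Step 8: on WHITE (3,8): turn R to E, flip to black, move to (3,9). |black|=10
Step 9: on WHITE (3,9): turn R to S, flip to black, move to (4,9). |black|=11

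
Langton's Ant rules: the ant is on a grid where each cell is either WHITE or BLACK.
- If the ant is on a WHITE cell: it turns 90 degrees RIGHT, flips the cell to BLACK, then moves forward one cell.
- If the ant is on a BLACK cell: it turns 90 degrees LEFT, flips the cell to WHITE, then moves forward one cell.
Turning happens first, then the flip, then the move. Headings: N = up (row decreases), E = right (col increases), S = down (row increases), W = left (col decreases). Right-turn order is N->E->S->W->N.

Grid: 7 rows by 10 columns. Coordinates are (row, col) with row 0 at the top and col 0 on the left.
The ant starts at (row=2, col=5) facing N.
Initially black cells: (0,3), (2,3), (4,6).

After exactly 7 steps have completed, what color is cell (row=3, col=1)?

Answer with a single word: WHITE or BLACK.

Step 1: on WHITE (2,5): turn R to E, flip to black, move to (2,6). |black|=4
Step 2: on WHITE (2,6): turn R to S, flip to black, move to (3,6). |black|=5
Step 3: on WHITE (3,6): turn R to W, flip to black, move to (3,5). |black|=6
Step 4: on WHITE (3,5): turn R to N, flip to black, move to (2,5). |black|=7
Step 5: on BLACK (2,5): turn L to W, flip to white, move to (2,4). |black|=6
Step 6: on WHITE (2,4): turn R to N, flip to black, move to (1,4). |black|=7
Step 7: on WHITE (1,4): turn R to E, flip to black, move to (1,5). |black|=8

Answer: WHITE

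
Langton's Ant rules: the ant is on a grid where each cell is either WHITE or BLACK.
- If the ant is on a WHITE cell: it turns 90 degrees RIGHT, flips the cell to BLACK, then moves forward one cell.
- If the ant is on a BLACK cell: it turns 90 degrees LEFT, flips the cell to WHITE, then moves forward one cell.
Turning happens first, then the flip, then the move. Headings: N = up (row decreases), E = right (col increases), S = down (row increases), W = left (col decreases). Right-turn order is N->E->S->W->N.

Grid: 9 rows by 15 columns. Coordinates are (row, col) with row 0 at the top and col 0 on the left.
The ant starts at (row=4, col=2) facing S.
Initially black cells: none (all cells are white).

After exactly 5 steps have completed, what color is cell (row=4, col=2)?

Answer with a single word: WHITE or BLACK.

Step 1: on WHITE (4,2): turn R to W, flip to black, move to (4,1). |black|=1
Step 2: on WHITE (4,1): turn R to N, flip to black, move to (3,1). |black|=2
Step 3: on WHITE (3,1): turn R to E, flip to black, move to (3,2). |black|=3
Step 4: on WHITE (3,2): turn R to S, flip to black, move to (4,2). |black|=4
Step 5: on BLACK (4,2): turn L to E, flip to white, move to (4,3). |black|=3

Answer: WHITE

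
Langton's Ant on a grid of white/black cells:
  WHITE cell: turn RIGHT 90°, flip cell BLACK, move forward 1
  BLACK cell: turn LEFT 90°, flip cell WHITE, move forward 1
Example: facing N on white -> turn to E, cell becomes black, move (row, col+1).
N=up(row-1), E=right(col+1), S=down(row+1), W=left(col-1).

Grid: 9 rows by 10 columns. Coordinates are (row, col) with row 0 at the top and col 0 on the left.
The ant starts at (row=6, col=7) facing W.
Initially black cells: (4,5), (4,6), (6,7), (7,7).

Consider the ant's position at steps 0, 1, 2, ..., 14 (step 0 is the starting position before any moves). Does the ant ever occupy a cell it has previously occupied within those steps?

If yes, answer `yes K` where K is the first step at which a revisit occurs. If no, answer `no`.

Answer: yes 5

Derivation:
Step 1: on BLACK (6,7): turn L to S, flip to white, move to (7,7). |black|=3 — new cell
Step 2: on BLACK (7,7): turn L to E, flip to white, move to (7,8). |black|=2 — new cell
Step 3: on WHITE (7,8): turn R to S, flip to black, move to (8,8). |black|=3 — new cell
Step 4: on WHITE (8,8): turn R to W, flip to black, move to (8,7). |black|=4 — new cell
Step 5: on WHITE (8,7): turn R to N, flip to black, move to (7,7). |black|=5 — REVISIT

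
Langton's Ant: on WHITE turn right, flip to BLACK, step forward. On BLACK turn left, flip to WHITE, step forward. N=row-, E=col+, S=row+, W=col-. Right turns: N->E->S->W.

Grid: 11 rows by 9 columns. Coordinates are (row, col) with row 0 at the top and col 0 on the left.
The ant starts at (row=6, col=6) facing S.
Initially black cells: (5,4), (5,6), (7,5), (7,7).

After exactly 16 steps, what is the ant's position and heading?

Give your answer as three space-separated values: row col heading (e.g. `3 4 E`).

Step 1: on WHITE (6,6): turn R to W, flip to black, move to (6,5). |black|=5
Step 2: on WHITE (6,5): turn R to N, flip to black, move to (5,5). |black|=6
Step 3: on WHITE (5,5): turn R to E, flip to black, move to (5,6). |black|=7
Step 4: on BLACK (5,6): turn L to N, flip to white, move to (4,6). |black|=6
Step 5: on WHITE (4,6): turn R to E, flip to black, move to (4,7). |black|=7
Step 6: on WHITE (4,7): turn R to S, flip to black, move to (5,7). |black|=8
Step 7: on WHITE (5,7): turn R to W, flip to black, move to (5,6). |black|=9
Step 8: on WHITE (5,6): turn R to N, flip to black, move to (4,6). |black|=10
Step 9: on BLACK (4,6): turn L to W, flip to white, move to (4,5). |black|=9
Step 10: on WHITE (4,5): turn R to N, flip to black, move to (3,5). |black|=10
Step 11: on WHITE (3,5): turn R to E, flip to black, move to (3,6). |black|=11
Step 12: on WHITE (3,6): turn R to S, flip to black, move to (4,6). |black|=12
Step 13: on WHITE (4,6): turn R to W, flip to black, move to (4,5). |black|=13
Step 14: on BLACK (4,5): turn L to S, flip to white, move to (5,5). |black|=12
Step 15: on BLACK (5,5): turn L to E, flip to white, move to (5,6). |black|=11
Step 16: on BLACK (5,6): turn L to N, flip to white, move to (4,6). |black|=10

Answer: 4 6 N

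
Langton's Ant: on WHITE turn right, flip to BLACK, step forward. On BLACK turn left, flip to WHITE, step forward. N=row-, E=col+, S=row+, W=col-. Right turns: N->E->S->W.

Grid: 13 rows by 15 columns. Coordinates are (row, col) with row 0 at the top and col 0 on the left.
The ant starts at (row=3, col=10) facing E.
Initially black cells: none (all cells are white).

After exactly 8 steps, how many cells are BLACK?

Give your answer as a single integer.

Answer: 6

Derivation:
Step 1: on WHITE (3,10): turn R to S, flip to black, move to (4,10). |black|=1
Step 2: on WHITE (4,10): turn R to W, flip to black, move to (4,9). |black|=2
Step 3: on WHITE (4,9): turn R to N, flip to black, move to (3,9). |black|=3
Step 4: on WHITE (3,9): turn R to E, flip to black, move to (3,10). |black|=4
Step 5: on BLACK (3,10): turn L to N, flip to white, move to (2,10). |black|=3
Step 6: on WHITE (2,10): turn R to E, flip to black, move to (2,11). |black|=4
Step 7: on WHITE (2,11): turn R to S, flip to black, move to (3,11). |black|=5
Step 8: on WHITE (3,11): turn R to W, flip to black, move to (3,10). |black|=6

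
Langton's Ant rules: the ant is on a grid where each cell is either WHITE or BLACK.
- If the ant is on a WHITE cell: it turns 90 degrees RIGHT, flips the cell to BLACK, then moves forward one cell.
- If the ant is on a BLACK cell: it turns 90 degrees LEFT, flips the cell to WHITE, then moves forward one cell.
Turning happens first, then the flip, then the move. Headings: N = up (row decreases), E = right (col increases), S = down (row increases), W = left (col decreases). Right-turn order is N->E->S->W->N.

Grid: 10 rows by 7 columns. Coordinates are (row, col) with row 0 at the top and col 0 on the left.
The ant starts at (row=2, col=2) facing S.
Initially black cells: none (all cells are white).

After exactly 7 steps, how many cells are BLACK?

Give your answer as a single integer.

Step 1: on WHITE (2,2): turn R to W, flip to black, move to (2,1). |black|=1
Step 2: on WHITE (2,1): turn R to N, flip to black, move to (1,1). |black|=2
Step 3: on WHITE (1,1): turn R to E, flip to black, move to (1,2). |black|=3
Step 4: on WHITE (1,2): turn R to S, flip to black, move to (2,2). |black|=4
Step 5: on BLACK (2,2): turn L to E, flip to white, move to (2,3). |black|=3
Step 6: on WHITE (2,3): turn R to S, flip to black, move to (3,3). |black|=4
Step 7: on WHITE (3,3): turn R to W, flip to black, move to (3,2). |black|=5

Answer: 5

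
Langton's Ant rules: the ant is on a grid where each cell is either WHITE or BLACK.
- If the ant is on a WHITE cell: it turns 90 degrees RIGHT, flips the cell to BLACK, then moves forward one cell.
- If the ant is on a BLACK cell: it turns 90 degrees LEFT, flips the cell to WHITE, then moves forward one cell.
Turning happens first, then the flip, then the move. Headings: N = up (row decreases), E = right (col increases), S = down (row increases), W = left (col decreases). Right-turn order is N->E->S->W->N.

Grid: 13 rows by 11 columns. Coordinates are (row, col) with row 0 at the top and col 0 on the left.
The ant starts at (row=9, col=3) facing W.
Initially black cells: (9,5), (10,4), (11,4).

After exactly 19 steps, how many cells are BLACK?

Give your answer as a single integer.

Step 1: on WHITE (9,3): turn R to N, flip to black, move to (8,3). |black|=4
Step 2: on WHITE (8,3): turn R to E, flip to black, move to (8,4). |black|=5
Step 3: on WHITE (8,4): turn R to S, flip to black, move to (9,4). |black|=6
Step 4: on WHITE (9,4): turn R to W, flip to black, move to (9,3). |black|=7
Step 5: on BLACK (9,3): turn L to S, flip to white, move to (10,3). |black|=6
Step 6: on WHITE (10,3): turn R to W, flip to black, move to (10,2). |black|=7
Step 7: on WHITE (10,2): turn R to N, flip to black, move to (9,2). |black|=8
Step 8: on WHITE (9,2): turn R to E, flip to black, move to (9,3). |black|=9
Step 9: on WHITE (9,3): turn R to S, flip to black, move to (10,3). |black|=10
Step 10: on BLACK (10,3): turn L to E, flip to white, move to (10,4). |black|=9
Step 11: on BLACK (10,4): turn L to N, flip to white, move to (9,4). |black|=8
Step 12: on BLACK (9,4): turn L to W, flip to white, move to (9,3). |black|=7
Step 13: on BLACK (9,3): turn L to S, flip to white, move to (10,3). |black|=6
Step 14: on WHITE (10,3): turn R to W, flip to black, move to (10,2). |black|=7
Step 15: on BLACK (10,2): turn L to S, flip to white, move to (11,2). |black|=6
Step 16: on WHITE (11,2): turn R to W, flip to black, move to (11,1). |black|=7
Step 17: on WHITE (11,1): turn R to N, flip to black, move to (10,1). |black|=8
Step 18: on WHITE (10,1): turn R to E, flip to black, move to (10,2). |black|=9
Step 19: on WHITE (10,2): turn R to S, flip to black, move to (11,2). |black|=10

Answer: 10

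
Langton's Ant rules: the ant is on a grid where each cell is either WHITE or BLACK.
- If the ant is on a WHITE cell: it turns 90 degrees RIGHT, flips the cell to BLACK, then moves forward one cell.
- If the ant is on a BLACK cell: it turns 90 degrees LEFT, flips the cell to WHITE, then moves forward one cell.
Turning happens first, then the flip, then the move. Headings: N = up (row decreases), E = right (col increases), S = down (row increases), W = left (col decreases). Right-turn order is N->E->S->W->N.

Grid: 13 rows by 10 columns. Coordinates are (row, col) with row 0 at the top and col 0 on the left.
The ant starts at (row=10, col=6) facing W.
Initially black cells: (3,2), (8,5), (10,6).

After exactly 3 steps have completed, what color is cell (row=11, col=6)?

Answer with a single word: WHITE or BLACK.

Answer: BLACK

Derivation:
Step 1: on BLACK (10,6): turn L to S, flip to white, move to (11,6). |black|=2
Step 2: on WHITE (11,6): turn R to W, flip to black, move to (11,5). |black|=3
Step 3: on WHITE (11,5): turn R to N, flip to black, move to (10,5). |black|=4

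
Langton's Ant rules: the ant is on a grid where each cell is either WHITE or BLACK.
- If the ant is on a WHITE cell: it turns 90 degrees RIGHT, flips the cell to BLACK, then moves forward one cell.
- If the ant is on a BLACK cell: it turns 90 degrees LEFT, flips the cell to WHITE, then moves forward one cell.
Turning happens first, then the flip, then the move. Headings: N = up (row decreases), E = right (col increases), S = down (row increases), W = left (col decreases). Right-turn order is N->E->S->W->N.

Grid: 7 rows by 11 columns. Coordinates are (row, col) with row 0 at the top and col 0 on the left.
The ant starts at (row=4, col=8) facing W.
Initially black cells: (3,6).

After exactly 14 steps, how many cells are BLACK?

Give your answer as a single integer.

Step 1: on WHITE (4,8): turn R to N, flip to black, move to (3,8). |black|=2
Step 2: on WHITE (3,8): turn R to E, flip to black, move to (3,9). |black|=3
Step 3: on WHITE (3,9): turn R to S, flip to black, move to (4,9). |black|=4
Step 4: on WHITE (4,9): turn R to W, flip to black, move to (4,8). |black|=5
Step 5: on BLACK (4,8): turn L to S, flip to white, move to (5,8). |black|=4
Step 6: on WHITE (5,8): turn R to W, flip to black, move to (5,7). |black|=5
Step 7: on WHITE (5,7): turn R to N, flip to black, move to (4,7). |black|=6
Step 8: on WHITE (4,7): turn R to E, flip to black, move to (4,8). |black|=7
Step 9: on WHITE (4,8): turn R to S, flip to black, move to (5,8). |black|=8
Step 10: on BLACK (5,8): turn L to E, flip to white, move to (5,9). |black|=7
Step 11: on WHITE (5,9): turn R to S, flip to black, move to (6,9). |black|=8
Step 12: on WHITE (6,9): turn R to W, flip to black, move to (6,8). |black|=9
Step 13: on WHITE (6,8): turn R to N, flip to black, move to (5,8). |black|=10
Step 14: on WHITE (5,8): turn R to E, flip to black, move to (5,9). |black|=11

Answer: 11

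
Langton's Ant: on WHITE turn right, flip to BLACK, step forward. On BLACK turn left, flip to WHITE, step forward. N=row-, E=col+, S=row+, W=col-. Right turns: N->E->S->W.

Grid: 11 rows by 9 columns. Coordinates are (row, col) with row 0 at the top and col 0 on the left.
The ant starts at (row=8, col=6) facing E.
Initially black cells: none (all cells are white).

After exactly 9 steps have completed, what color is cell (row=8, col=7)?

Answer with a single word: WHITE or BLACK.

Step 1: on WHITE (8,6): turn R to S, flip to black, move to (9,6). |black|=1
Step 2: on WHITE (9,6): turn R to W, flip to black, move to (9,5). |black|=2
Step 3: on WHITE (9,5): turn R to N, flip to black, move to (8,5). |black|=3
Step 4: on WHITE (8,5): turn R to E, flip to black, move to (8,6). |black|=4
Step 5: on BLACK (8,6): turn L to N, flip to white, move to (7,6). |black|=3
Step 6: on WHITE (7,6): turn R to E, flip to black, move to (7,7). |black|=4
Step 7: on WHITE (7,7): turn R to S, flip to black, move to (8,7). |black|=5
Step 8: on WHITE (8,7): turn R to W, flip to black, move to (8,6). |black|=6
Step 9: on WHITE (8,6): turn R to N, flip to black, move to (7,6). |black|=7

Answer: BLACK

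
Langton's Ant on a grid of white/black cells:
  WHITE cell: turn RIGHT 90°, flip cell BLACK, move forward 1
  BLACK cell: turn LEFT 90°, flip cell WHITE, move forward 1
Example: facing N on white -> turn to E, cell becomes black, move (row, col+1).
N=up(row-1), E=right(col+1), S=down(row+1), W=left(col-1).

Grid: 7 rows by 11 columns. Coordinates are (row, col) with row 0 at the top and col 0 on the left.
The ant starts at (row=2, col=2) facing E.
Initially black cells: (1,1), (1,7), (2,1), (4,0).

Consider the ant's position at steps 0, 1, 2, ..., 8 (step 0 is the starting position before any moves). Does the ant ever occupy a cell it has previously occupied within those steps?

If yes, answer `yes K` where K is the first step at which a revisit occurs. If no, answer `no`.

Step 1: on WHITE (2,2): turn R to S, flip to black, move to (3,2). |black|=5 — new cell
Step 2: on WHITE (3,2): turn R to W, flip to black, move to (3,1). |black|=6 — new cell
Step 3: on WHITE (3,1): turn R to N, flip to black, move to (2,1). |black|=7 — new cell
Step 4: on BLACK (2,1): turn L to W, flip to white, move to (2,0). |black|=6 — new cell
Step 5: on WHITE (2,0): turn R to N, flip to black, move to (1,0). |black|=7 — new cell
Step 6: on WHITE (1,0): turn R to E, flip to black, move to (1,1). |black|=8 — new cell
Step 7: on BLACK (1,1): turn L to N, flip to white, move to (0,1). |black|=7 — new cell
Step 8: on WHITE (0,1): turn R to E, flip to black, move to (0,2). |black|=8 — new cell
No revisit within 8 steps.

Answer: no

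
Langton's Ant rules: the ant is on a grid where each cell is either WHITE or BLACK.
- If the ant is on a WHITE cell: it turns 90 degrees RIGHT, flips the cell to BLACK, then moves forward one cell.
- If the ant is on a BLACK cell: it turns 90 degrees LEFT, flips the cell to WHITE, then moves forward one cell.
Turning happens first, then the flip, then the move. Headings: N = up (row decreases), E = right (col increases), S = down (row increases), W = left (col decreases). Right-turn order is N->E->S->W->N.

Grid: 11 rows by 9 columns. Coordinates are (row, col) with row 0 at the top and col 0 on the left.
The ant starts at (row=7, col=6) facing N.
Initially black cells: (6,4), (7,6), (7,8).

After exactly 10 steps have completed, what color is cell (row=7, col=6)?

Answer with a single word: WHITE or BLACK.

Answer: BLACK

Derivation:
Step 1: on BLACK (7,6): turn L to W, flip to white, move to (7,5). |black|=2
Step 2: on WHITE (7,5): turn R to N, flip to black, move to (6,5). |black|=3
Step 3: on WHITE (6,5): turn R to E, flip to black, move to (6,6). |black|=4
Step 4: on WHITE (6,6): turn R to S, flip to black, move to (7,6). |black|=5
Step 5: on WHITE (7,6): turn R to W, flip to black, move to (7,5). |black|=6
Step 6: on BLACK (7,5): turn L to S, flip to white, move to (8,5). |black|=5
Step 7: on WHITE (8,5): turn R to W, flip to black, move to (8,4). |black|=6
Step 8: on WHITE (8,4): turn R to N, flip to black, move to (7,4). |black|=7
Step 9: on WHITE (7,4): turn R to E, flip to black, move to (7,5). |black|=8
Step 10: on WHITE (7,5): turn R to S, flip to black, move to (8,5). |black|=9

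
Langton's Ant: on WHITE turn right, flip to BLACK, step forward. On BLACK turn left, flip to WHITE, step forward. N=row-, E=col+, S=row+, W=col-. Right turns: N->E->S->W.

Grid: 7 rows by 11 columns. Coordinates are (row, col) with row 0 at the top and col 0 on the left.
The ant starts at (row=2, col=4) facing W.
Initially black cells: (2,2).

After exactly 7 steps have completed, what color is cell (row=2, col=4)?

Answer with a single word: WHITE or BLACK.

Answer: WHITE

Derivation:
Step 1: on WHITE (2,4): turn R to N, flip to black, move to (1,4). |black|=2
Step 2: on WHITE (1,4): turn R to E, flip to black, move to (1,5). |black|=3
Step 3: on WHITE (1,5): turn R to S, flip to black, move to (2,5). |black|=4
Step 4: on WHITE (2,5): turn R to W, flip to black, move to (2,4). |black|=5
Step 5: on BLACK (2,4): turn L to S, flip to white, move to (3,4). |black|=4
Step 6: on WHITE (3,4): turn R to W, flip to black, move to (3,3). |black|=5
Step 7: on WHITE (3,3): turn R to N, flip to black, move to (2,3). |black|=6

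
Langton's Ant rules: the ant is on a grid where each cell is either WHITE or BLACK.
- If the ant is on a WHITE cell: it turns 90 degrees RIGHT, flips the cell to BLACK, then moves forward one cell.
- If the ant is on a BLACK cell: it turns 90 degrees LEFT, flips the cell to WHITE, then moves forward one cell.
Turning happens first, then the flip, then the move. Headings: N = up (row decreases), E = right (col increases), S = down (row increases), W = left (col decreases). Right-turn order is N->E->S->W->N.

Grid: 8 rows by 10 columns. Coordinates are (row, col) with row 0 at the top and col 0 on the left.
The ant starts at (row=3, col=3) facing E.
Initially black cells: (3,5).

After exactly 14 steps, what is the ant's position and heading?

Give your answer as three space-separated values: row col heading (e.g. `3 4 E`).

Answer: 2 2 W

Derivation:
Step 1: on WHITE (3,3): turn R to S, flip to black, move to (4,3). |black|=2
Step 2: on WHITE (4,3): turn R to W, flip to black, move to (4,2). |black|=3
Step 3: on WHITE (4,2): turn R to N, flip to black, move to (3,2). |black|=4
Step 4: on WHITE (3,2): turn R to E, flip to black, move to (3,3). |black|=5
Step 5: on BLACK (3,3): turn L to N, flip to white, move to (2,3). |black|=4
Step 6: on WHITE (2,3): turn R to E, flip to black, move to (2,4). |black|=5
Step 7: on WHITE (2,4): turn R to S, flip to black, move to (3,4). |black|=6
Step 8: on WHITE (3,4): turn R to W, flip to black, move to (3,3). |black|=7
Step 9: on WHITE (3,3): turn R to N, flip to black, move to (2,3). |black|=8
Step 10: on BLACK (2,3): turn L to W, flip to white, move to (2,2). |black|=7
Step 11: on WHITE (2,2): turn R to N, flip to black, move to (1,2). |black|=8
Step 12: on WHITE (1,2): turn R to E, flip to black, move to (1,3). |black|=9
Step 13: on WHITE (1,3): turn R to S, flip to black, move to (2,3). |black|=10
Step 14: on WHITE (2,3): turn R to W, flip to black, move to (2,2). |black|=11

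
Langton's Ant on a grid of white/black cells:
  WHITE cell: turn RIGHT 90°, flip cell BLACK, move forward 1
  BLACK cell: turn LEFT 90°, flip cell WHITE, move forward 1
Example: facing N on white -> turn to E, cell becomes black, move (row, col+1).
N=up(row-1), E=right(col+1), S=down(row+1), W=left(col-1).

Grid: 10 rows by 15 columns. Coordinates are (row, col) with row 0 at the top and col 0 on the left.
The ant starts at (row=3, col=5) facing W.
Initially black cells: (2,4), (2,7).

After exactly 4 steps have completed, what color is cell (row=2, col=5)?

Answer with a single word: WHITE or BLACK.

Answer: BLACK

Derivation:
Step 1: on WHITE (3,5): turn R to N, flip to black, move to (2,5). |black|=3
Step 2: on WHITE (2,5): turn R to E, flip to black, move to (2,6). |black|=4
Step 3: on WHITE (2,6): turn R to S, flip to black, move to (3,6). |black|=5
Step 4: on WHITE (3,6): turn R to W, flip to black, move to (3,5). |black|=6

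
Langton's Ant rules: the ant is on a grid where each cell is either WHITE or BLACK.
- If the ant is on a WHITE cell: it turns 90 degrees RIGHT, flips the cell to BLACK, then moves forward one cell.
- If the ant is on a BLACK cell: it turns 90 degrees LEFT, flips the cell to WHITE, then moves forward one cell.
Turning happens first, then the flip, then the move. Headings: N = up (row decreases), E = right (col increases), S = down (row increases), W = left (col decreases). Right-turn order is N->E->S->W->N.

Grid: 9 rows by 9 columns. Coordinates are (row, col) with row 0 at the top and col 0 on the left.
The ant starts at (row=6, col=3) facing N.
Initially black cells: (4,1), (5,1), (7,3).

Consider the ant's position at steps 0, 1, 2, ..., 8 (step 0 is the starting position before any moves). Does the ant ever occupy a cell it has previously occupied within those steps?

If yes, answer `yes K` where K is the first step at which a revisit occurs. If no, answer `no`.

Step 1: on WHITE (6,3): turn R to E, flip to black, move to (6,4). |black|=4 — new cell
Step 2: on WHITE (6,4): turn R to S, flip to black, move to (7,4). |black|=5 — new cell
Step 3: on WHITE (7,4): turn R to W, flip to black, move to (7,3). |black|=6 — new cell
Step 4: on BLACK (7,3): turn L to S, flip to white, move to (8,3). |black|=5 — new cell
Step 5: on WHITE (8,3): turn R to W, flip to black, move to (8,2). |black|=6 — new cell
Step 6: on WHITE (8,2): turn R to N, flip to black, move to (7,2). |black|=7 — new cell
Step 7: on WHITE (7,2): turn R to E, flip to black, move to (7,3). |black|=8 — REVISIT

Answer: yes 7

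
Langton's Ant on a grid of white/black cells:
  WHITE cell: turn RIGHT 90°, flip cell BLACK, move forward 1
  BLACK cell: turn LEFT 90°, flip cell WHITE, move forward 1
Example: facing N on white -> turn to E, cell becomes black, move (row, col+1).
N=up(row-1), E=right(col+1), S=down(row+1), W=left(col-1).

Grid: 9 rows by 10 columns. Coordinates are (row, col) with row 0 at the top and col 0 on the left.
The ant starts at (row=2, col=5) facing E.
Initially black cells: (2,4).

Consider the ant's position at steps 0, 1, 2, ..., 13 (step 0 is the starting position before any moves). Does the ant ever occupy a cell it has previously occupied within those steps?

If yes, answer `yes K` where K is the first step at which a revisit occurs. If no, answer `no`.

Step 1: on WHITE (2,5): turn R to S, flip to black, move to (3,5). |black|=2 — new cell
Step 2: on WHITE (3,5): turn R to W, flip to black, move to (3,4). |black|=3 — new cell
Step 3: on WHITE (3,4): turn R to N, flip to black, move to (2,4). |black|=4 — new cell
Step 4: on BLACK (2,4): turn L to W, flip to white, move to (2,3). |black|=3 — new cell
Step 5: on WHITE (2,3): turn R to N, flip to black, move to (1,3). |black|=4 — new cell
Step 6: on WHITE (1,3): turn R to E, flip to black, move to (1,4). |black|=5 — new cell
Step 7: on WHITE (1,4): turn R to S, flip to black, move to (2,4). |black|=6 — REVISIT

Answer: yes 7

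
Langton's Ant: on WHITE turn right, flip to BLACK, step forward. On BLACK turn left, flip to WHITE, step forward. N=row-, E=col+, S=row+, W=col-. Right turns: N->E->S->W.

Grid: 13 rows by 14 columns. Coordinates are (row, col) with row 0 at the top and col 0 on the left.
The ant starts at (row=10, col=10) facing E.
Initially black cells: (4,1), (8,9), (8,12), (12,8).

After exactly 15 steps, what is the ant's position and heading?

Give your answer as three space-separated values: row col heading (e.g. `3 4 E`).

Step 1: on WHITE (10,10): turn R to S, flip to black, move to (11,10). |black|=5
Step 2: on WHITE (11,10): turn R to W, flip to black, move to (11,9). |black|=6
Step 3: on WHITE (11,9): turn R to N, flip to black, move to (10,9). |black|=7
Step 4: on WHITE (10,9): turn R to E, flip to black, move to (10,10). |black|=8
Step 5: on BLACK (10,10): turn L to N, flip to white, move to (9,10). |black|=7
Step 6: on WHITE (9,10): turn R to E, flip to black, move to (9,11). |black|=8
Step 7: on WHITE (9,11): turn R to S, flip to black, move to (10,11). |black|=9
Step 8: on WHITE (10,11): turn R to W, flip to black, move to (10,10). |black|=10
Step 9: on WHITE (10,10): turn R to N, flip to black, move to (9,10). |black|=11
Step 10: on BLACK (9,10): turn L to W, flip to white, move to (9,9). |black|=10
Step 11: on WHITE (9,9): turn R to N, flip to black, move to (8,9). |black|=11
Step 12: on BLACK (8,9): turn L to W, flip to white, move to (8,8). |black|=10
Step 13: on WHITE (8,8): turn R to N, flip to black, move to (7,8). |black|=11
Step 14: on WHITE (7,8): turn R to E, flip to black, move to (7,9). |black|=12
Step 15: on WHITE (7,9): turn R to S, flip to black, move to (8,9). |black|=13

Answer: 8 9 S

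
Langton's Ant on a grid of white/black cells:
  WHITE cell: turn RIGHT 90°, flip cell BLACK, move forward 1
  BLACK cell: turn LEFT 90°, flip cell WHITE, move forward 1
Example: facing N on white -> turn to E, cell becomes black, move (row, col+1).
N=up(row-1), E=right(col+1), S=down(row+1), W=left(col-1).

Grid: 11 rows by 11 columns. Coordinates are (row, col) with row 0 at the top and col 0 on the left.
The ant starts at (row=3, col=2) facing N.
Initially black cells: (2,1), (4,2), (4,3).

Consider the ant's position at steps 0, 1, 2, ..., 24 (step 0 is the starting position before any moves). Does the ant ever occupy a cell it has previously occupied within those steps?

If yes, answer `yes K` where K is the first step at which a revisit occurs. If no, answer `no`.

Step 1: on WHITE (3,2): turn R to E, flip to black, move to (3,3). |black|=4 — new cell
Step 2: on WHITE (3,3): turn R to S, flip to black, move to (4,3). |black|=5 — new cell
Step 3: on BLACK (4,3): turn L to E, flip to white, move to (4,4). |black|=4 — new cell
Step 4: on WHITE (4,4): turn R to S, flip to black, move to (5,4). |black|=5 — new cell
Step 5: on WHITE (5,4): turn R to W, flip to black, move to (5,3). |black|=6 — new cell
Step 6: on WHITE (5,3): turn R to N, flip to black, move to (4,3). |black|=7 — REVISIT

Answer: yes 6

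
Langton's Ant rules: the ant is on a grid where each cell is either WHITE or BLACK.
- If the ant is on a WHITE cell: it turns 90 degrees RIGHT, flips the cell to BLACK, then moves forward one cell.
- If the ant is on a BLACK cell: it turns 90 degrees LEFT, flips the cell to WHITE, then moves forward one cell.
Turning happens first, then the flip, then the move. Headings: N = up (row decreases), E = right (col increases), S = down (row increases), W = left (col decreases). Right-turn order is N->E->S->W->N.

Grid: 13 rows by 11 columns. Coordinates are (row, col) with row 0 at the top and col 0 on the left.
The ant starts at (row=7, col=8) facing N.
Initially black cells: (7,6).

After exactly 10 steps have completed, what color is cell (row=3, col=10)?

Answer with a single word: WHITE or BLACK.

Step 1: on WHITE (7,8): turn R to E, flip to black, move to (7,9). |black|=2
Step 2: on WHITE (7,9): turn R to S, flip to black, move to (8,9). |black|=3
Step 3: on WHITE (8,9): turn R to W, flip to black, move to (8,8). |black|=4
Step 4: on WHITE (8,8): turn R to N, flip to black, move to (7,8). |black|=5
Step 5: on BLACK (7,8): turn L to W, flip to white, move to (7,7). |black|=4
Step 6: on WHITE (7,7): turn R to N, flip to black, move to (6,7). |black|=5
Step 7: on WHITE (6,7): turn R to E, flip to black, move to (6,8). |black|=6
Step 8: on WHITE (6,8): turn R to S, flip to black, move to (7,8). |black|=7
Step 9: on WHITE (7,8): turn R to W, flip to black, move to (7,7). |black|=8
Step 10: on BLACK (7,7): turn L to S, flip to white, move to (8,7). |black|=7

Answer: WHITE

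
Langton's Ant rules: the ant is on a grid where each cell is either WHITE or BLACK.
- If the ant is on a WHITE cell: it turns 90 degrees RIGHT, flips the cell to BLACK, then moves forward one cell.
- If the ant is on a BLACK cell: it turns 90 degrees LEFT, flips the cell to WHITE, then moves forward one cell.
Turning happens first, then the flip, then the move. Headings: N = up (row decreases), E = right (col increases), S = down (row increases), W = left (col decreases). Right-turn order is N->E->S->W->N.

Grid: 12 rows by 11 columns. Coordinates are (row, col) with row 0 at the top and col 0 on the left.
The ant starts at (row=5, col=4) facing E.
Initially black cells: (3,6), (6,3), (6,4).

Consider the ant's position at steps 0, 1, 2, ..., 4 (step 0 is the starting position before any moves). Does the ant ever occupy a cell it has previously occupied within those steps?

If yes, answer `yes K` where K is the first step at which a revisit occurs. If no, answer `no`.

Step 1: on WHITE (5,4): turn R to S, flip to black, move to (6,4). |black|=4 — new cell
Step 2: on BLACK (6,4): turn L to E, flip to white, move to (6,5). |black|=3 — new cell
Step 3: on WHITE (6,5): turn R to S, flip to black, move to (7,5). |black|=4 — new cell
Step 4: on WHITE (7,5): turn R to W, flip to black, move to (7,4). |black|=5 — new cell
No revisit within 4 steps.

Answer: no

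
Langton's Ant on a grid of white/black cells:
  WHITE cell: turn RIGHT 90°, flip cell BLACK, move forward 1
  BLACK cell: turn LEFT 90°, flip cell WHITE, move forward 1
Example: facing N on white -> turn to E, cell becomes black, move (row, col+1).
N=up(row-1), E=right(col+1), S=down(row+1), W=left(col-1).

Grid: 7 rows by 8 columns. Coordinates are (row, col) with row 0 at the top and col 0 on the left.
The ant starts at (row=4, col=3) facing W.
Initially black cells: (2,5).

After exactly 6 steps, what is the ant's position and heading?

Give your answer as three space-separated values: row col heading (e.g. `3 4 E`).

Answer: 5 2 W

Derivation:
Step 1: on WHITE (4,3): turn R to N, flip to black, move to (3,3). |black|=2
Step 2: on WHITE (3,3): turn R to E, flip to black, move to (3,4). |black|=3
Step 3: on WHITE (3,4): turn R to S, flip to black, move to (4,4). |black|=4
Step 4: on WHITE (4,4): turn R to W, flip to black, move to (4,3). |black|=5
Step 5: on BLACK (4,3): turn L to S, flip to white, move to (5,3). |black|=4
Step 6: on WHITE (5,3): turn R to W, flip to black, move to (5,2). |black|=5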